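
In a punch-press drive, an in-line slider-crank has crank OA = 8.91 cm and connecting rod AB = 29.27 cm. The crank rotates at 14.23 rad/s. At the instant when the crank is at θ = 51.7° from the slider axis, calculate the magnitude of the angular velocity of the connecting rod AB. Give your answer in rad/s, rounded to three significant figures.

2.76

ω = 14.23 rad/s
The rod makes angle φ with the slider axis where L sinφ = r sinθ; differentiating, L cosφ·φ̇ = r ω cosθ.
L cosφ = √(L² − r² sin²θ) = 0.28423 m.
|ω_rod| = r ω |cosθ| / √(L² − r² sin²θ) = 0.0891·14.23·0.61978/0.28423 = 2.7648 rad/s.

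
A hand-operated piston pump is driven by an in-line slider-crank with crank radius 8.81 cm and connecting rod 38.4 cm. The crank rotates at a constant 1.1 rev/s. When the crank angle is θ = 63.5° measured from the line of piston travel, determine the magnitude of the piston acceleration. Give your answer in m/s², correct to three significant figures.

ω = 2π·1.1 = 6.912 rad/s
x(θ) = r cosθ + √(L² − r² sin²θ); with ω constant, a = ω²·d²x/dθ².
d²x/dθ² = −r cosθ − r²(cos2θ)/√u − r⁴ sin²2θ/(4u^{3/2}),  u = L² − r² sin²θ = 0.14124 m².
Substituting r = 0.0881 m, L = 0.384 m, θ = 63.5°: d²x/dθ² = -0.027062 m.
a = ω²·d²x/dθ² = (6.912)²·(-0.027062) = -1.2927 m/s²;  |a| = 1.2927 m/s².

1.29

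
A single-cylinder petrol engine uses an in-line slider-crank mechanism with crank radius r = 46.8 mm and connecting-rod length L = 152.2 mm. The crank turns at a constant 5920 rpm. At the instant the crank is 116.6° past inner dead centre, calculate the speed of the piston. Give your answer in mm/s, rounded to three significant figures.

ω = 2π·5920/60 = 619.9 rad/s
For an in-line slider-crank, x = r cosθ + √(L² − r² sin²θ), so v = −rω sinθ·[1 + r cosθ/√(L² − r² sin²θ)].
With r = 0.0468 m, L = 0.1522 m, θ = 116.6°: √(L² − r² sin²θ) = 0.14633 m.
v = −0.0468·619.9·0.89415·[1 + 0.0468·-0.44776/0.14633] = -22.227 m/s.
|v| = 22.227 m/s = 22227 mm/s.

22200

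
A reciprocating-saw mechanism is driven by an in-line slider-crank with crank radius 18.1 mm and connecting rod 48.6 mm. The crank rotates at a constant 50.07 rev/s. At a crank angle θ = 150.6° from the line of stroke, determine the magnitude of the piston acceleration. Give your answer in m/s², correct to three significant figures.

ω = 2π·50.1 = 314.6 rad/s
x(θ) = r cosθ + √(L² − r² sin²θ); with ω constant, a = ω²·d²x/dθ².
d²x/dθ² = −r cosθ − r²(cos2θ)/√u − r⁴ sin²2θ/(4u^{3/2}),  u = L² − r² sin²θ = 0.00228301 m².
Substituting r = 0.0181 m, L = 0.0486 m, θ = 150.6°: d²x/dθ² = +0.012037 m.
a = ω²·d²x/dθ² = (314.6)²·(+0.012037) = +1191.3 m/s²;  |a| = 1191.3 m/s².

1190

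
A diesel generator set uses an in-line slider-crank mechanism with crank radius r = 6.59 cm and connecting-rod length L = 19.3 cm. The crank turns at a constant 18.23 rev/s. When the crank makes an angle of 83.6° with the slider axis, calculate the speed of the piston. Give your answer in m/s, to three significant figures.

7.80

ω = 2π·18.2 = 114.5 rad/s
For an in-line slider-crank, x = r cosθ + √(L² − r² sin²θ), so v = −rω sinθ·[1 + r cosθ/√(L² − r² sin²θ)].
With r = 0.0659 m, L = 0.193 m, θ = 83.6°: √(L² − r² sin²θ) = 0.18155 m.
v = −0.0659·114.5·0.99377·[1 + 0.0659·0.11147/0.18155] = -7.8048 m/s.
|v| = 7.8048 m/s.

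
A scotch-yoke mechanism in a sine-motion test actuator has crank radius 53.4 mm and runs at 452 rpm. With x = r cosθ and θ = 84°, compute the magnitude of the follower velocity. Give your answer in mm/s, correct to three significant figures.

2510

ω = 47.33 rad/s (from 452 rpm).
x = r cosθ ⇒ ẋ = −rω sinθ.
|v| = rω|sinθ| = 0.0534·47.33·|sin 84°| = 2.5138 m/s = 2513.8 mm/s.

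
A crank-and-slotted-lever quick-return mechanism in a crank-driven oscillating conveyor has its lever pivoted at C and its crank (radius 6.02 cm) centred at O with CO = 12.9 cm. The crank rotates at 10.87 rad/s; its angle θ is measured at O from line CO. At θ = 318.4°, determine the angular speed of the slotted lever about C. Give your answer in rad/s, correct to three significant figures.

ω = 10.87 rad/s
Crank pin A relative to C: A = (d + r cosθ, r sinθ); lever angle φ = atan2(r sinθ, d + r cosθ).
Differentiating tanφ: φ̇ = rω(d cosθ + r)/(d² + r² + 2dr cosθ).
d² + r² + 2dr cosθ = |CA|² = 0.0318795 m²;  d cosθ + r = +0.15667 m.
|ω_lever| = |0.0602·10.87·+0.15667| / 0.0318795 = 3.2158 rad/s.

3.22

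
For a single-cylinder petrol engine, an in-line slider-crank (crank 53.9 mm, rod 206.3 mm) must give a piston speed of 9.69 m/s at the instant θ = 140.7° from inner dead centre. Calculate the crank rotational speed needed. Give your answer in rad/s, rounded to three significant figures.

For an in-line slider-crank, |v_piston| = rω|sinθ|·[1 + r cosθ/√(L² − r² sin²θ)].
With r = 0.0539 m, L = 0.2063 m, θ = 140.7°: the bracketed kinematic factor |dx/dθ| = 0.02714 m.
ω = v/|dx/dθ| = 9.69/0.02714 = 357.03 rad/s.

357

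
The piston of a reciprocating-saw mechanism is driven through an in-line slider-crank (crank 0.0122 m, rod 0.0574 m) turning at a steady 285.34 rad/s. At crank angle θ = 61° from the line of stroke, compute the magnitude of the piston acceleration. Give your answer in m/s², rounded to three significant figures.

370

ω = 285.3 rad/s
x(θ) = r cosθ + √(L² − r² sin²θ); with ω constant, a = ω²·d²x/dθ².
d²x/dθ² = −r cosθ − r²(cos2θ)/√u − r⁴ sin²2θ/(4u^{3/2}),  u = L² − r² sin²θ = 0.0031809 m².
Substituting r = 0.0122 m, L = 0.0574 m, θ = 61°: d²x/dθ² = -0.0045384 m.
a = ω²·d²x/dθ² = (285.3)²·(-0.0045384) = -369.51 m/s²;  |a| = 369.51 m/s².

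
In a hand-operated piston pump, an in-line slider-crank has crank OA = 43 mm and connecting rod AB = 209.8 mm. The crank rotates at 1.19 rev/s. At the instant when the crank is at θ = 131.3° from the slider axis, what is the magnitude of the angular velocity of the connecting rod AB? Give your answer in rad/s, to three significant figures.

ω = 7.477 rad/s (converted from 1.19 rev/s).
The rod makes angle φ with the slider axis where L sinφ = r sinθ; differentiating, L cosφ·φ̇ = r ω cosθ.
L cosφ = √(L² − r² sin²θ) = 0.2073 m.
|ω_rod| = r ω |cosθ| / √(L² − r² sin²θ) = 0.043·7.477·0.66000/0.2073 = 1.0236 rad/s.

1.02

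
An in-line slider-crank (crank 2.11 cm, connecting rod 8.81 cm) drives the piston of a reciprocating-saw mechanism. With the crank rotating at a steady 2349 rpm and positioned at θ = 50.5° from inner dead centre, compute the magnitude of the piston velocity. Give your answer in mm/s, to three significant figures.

4630

ω = 2π·2349/60 = 246 rad/s
For an in-line slider-crank, x = r cosθ + √(L² − r² sin²θ), so v = −rω sinθ·[1 + r cosθ/√(L² − r² sin²θ)].
With r = 0.0211 m, L = 0.0881 m, θ = 50.5°: √(L² − r² sin²θ) = 0.086583 m.
v = −0.0211·246·0.77162·[1 + 0.0211·0.63608/0.086583] = -4.6258 m/s.
|v| = 4.6258 m/s = 4625.8 mm/s.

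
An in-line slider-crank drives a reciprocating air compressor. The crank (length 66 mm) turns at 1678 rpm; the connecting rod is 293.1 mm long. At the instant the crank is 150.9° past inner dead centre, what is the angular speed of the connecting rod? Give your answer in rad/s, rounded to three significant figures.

ω = 175.7 rad/s (converted from 1678 rpm).
The rod makes angle φ with the slider axis where L sinφ = r sinθ; differentiating, L cosφ·φ̇ = r ω cosθ.
L cosφ = √(L² − r² sin²θ) = 0.29134 m.
|ω_rod| = r ω |cosθ| / √(L² − r² sin²θ) = 0.066·175.7·0.87377/0.29134 = 34.783 rad/s.

34.8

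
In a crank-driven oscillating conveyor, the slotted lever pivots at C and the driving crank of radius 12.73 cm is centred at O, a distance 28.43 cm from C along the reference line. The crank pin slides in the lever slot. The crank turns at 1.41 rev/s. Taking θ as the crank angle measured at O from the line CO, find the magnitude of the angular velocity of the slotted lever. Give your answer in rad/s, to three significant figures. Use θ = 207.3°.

ω = 8.859 rad/s (from 1.41 rev/s).
Crank pin A relative to C: A = (d + r cosθ, r sinθ); lever angle φ = atan2(r sinθ, d + r cosθ).
Differentiating tanφ: φ̇ = rω(d cosθ + r)/(d² + r² + 2dr cosθ).
d² + r² + 2dr cosθ = |CA|² = 0.0327112 m²;  d cosθ + r = -0.12533 m.
|ω_lever| = |0.1273·8.859·-0.12533| / 0.0327112 = 4.3212 rad/s.

4.32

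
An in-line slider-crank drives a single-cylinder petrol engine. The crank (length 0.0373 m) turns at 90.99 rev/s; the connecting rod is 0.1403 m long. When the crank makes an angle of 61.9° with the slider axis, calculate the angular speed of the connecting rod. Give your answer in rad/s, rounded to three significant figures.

ω = 571.7 rad/s (converted from 90.99 rev/s).
The rod makes angle φ with the slider axis where L sinφ = r sinθ; differentiating, L cosφ·φ̇ = r ω cosθ.
L cosφ = √(L² − r² sin²θ) = 0.13639 m.
|ω_rod| = r ω |cosθ| / √(L² − r² sin²θ) = 0.0373·571.7·0.47101/0.13639 = 73.645 rad/s.

73.6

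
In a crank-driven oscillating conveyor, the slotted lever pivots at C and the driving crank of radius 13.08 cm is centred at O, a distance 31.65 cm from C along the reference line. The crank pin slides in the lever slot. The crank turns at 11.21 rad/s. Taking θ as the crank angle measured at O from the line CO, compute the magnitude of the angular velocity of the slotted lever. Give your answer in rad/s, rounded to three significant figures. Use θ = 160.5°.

ω = 11.21 rad/s
Crank pin A relative to C: A = (d + r cosθ, r sinθ); lever angle φ = atan2(r sinθ, d + r cosθ).
Differentiating tanφ: φ̇ = rω(d cosθ + r)/(d² + r² + 2dr cosθ).
d² + r² + 2dr cosθ = |CA|² = 0.0392336 m²;  d cosθ + r = -0.16755 m.
|ω_lever| = |0.1308·11.21·-0.16755| / 0.0392336 = 6.2617 rad/s.

6.26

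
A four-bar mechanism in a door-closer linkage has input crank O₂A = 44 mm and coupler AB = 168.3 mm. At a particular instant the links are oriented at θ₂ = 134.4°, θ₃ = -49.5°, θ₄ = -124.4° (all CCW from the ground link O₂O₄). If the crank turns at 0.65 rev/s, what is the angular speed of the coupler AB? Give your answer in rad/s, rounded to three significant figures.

1.08

ω₂ = 4.084 rad/s (from 0.65 rev/s).
Differentiating the loop-closure r₂e^{iθ₂}+r₃e^{iθ₃}=r₁+r₄e^{iθ₄} gives r₂ω₂e^{iθ₂}+r₃ω₃e^{iθ₃}=r₄ω₄e^{iθ₄}.
Eliminating the other unknown: ω₃ = r₂ω₂ sin(θ₄−θ₂) / [r₃ sin(θ₃−θ₄)].
Numerator sine = +0.98096; denominator sine = +0.96547.
Result = 0.044·4.084·(+0.98096) / (0.1683·(+0.96547)) = +1.0849 rad/s; magnitude 1.0849 rad/s.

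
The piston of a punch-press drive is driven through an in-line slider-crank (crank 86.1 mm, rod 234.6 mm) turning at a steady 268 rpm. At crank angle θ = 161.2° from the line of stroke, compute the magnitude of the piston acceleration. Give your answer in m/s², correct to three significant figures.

ω = 2π·268/60 = 28.06 rad/s
x(θ) = r cosθ + √(L² − r² sin²θ); with ω constant, a = ω²·d²x/dθ².
d²x/dθ² = −r cosθ − r²(cos2θ)/√u − r⁴ sin²2θ/(4u^{3/2}),  u = L² − r² sin²θ = 0.0542673 m².
Substituting r = 0.0861 m, L = 0.2346 m, θ = 161.2°: d²x/dθ² = +0.055889 m.
a = ω²·d²x/dθ² = (28.06)²·(+0.055889) = +44.02 m/s²;  |a| = 44.02 m/s².

44.0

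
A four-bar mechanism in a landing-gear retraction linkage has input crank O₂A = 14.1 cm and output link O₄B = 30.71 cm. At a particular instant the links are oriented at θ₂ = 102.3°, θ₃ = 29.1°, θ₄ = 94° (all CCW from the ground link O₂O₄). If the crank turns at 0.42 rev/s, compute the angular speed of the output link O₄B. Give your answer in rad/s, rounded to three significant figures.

ω₂ = 2.639 rad/s (from 0.42 rev/s).
Differentiating the loop-closure r₂e^{iθ₂}+r₃e^{iθ₃}=r₁+r₄e^{iθ₄} gives r₂ω₂e^{iθ₂}+r₃ω₃e^{iθ₃}=r₄ω₄e^{iθ₄}.
Eliminating the other unknown: ω₄ = r₂ω₂ sin(θ₂−θ₃) / [r₄ sin(θ₄−θ₃)].
Numerator sine = +0.95732; denominator sine = +0.90557.
Result = 0.141·2.639·(+0.95732) / (0.3071·(+0.90557)) = +1.2809 rad/s; magnitude 1.2809 rad/s.

1.28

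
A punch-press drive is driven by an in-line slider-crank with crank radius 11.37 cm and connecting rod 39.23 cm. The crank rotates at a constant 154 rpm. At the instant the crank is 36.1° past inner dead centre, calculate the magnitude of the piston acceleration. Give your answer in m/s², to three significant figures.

26.7

ω = 2π·154/60 = 16.13 rad/s
x(θ) = r cosθ + √(L² − r² sin²θ); with ω constant, a = ω²·d²x/dθ².
d²x/dθ² = −r cosθ − r²(cos2θ)/√u − r⁴ sin²2θ/(4u^{3/2}),  u = L² − r² sin²θ = 0.149411 m².
Substituting r = 0.1137 m, L = 0.3923 m, θ = 36.1°: d²x/dθ² = -0.10275 m.
a = ω²·d²x/dθ² = (16.13)²·(-0.10275) = -26.722 m/s²;  |a| = 26.722 m/s².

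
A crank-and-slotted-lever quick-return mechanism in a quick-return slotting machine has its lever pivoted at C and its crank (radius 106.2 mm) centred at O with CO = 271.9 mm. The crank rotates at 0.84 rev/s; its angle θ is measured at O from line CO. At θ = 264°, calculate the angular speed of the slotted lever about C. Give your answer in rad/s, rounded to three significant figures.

ω = 5.278 rad/s (from 0.84 rev/s).
Crank pin A relative to C: A = (d + r cosθ, r sinθ); lever angle φ = atan2(r sinθ, d + r cosθ).
Differentiating tanφ: φ̇ = rω(d cosθ + r)/(d² + r² + 2dr cosθ).
d² + r² + 2dr cosθ = |CA|² = 0.0791714 m²;  d cosθ + r = +0.077779 m.
|ω_lever| = |0.1062·5.278·+0.077779| / 0.0791714 = 0.55065 rad/s.

0.551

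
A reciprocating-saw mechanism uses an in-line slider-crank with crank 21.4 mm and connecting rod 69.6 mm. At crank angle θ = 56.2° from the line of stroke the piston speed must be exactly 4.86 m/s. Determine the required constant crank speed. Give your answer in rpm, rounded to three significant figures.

For an in-line slider-crank, |v_piston| = rω|sinθ|·[1 + r cosθ/√(L² − r² sin²θ)].
With r = 0.0214 m, L = 0.0696 m, θ = 56.2°: the bracketed kinematic factor |dx/dθ| = 0.020929 m.
ω = v/|dx/dθ| = 4.86/0.020929 = 232.21 rad/s.
N = 60ω/(2π) = 2217.5 rpm.

2220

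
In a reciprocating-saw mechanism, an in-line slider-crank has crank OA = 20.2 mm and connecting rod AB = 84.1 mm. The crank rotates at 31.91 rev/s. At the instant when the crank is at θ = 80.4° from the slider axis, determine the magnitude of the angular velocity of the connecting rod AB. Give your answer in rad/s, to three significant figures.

ω = 200.5 rad/s (converted from 31.91 rev/s).
The rod makes angle φ with the slider axis where L sinφ = r sinθ; differentiating, L cosφ·φ̇ = r ω cosθ.
L cosφ = √(L² − r² sin²θ) = 0.081708 m.
|ω_rod| = r ω |cosθ| / √(L² − r² sin²θ) = 0.0202·200.5·0.16677/0.081708 = 8.2663 rad/s.

8.27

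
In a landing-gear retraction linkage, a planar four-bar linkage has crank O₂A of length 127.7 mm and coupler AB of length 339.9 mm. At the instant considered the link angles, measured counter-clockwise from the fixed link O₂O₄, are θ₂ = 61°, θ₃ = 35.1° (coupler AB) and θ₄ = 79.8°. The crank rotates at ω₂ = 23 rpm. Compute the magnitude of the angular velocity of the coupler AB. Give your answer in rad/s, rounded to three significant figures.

0.415

ω₂ = 2.409 rad/s (from 23 rpm).
Differentiating the loop-closure r₂e^{iθ₂}+r₃e^{iθ₃}=r₁+r₄e^{iθ₄} gives r₂ω₂e^{iθ₂}+r₃ω₃e^{iθ₃}=r₄ω₄e^{iθ₄}.
Eliminating the other unknown: ω₃ = r₂ω₂ sin(θ₄−θ₂) / [r₃ sin(θ₃−θ₄)].
Numerator sine = +0.32227; denominator sine = -0.70339.
Result = 0.1277·2.409·(+0.32227) / (0.3399·(-0.70339)) = -0.41458 rad/s; magnitude 0.41458 rad/s.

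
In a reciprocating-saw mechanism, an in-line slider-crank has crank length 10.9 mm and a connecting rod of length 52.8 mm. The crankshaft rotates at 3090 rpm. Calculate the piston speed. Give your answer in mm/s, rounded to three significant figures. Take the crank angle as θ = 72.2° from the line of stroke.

ω = 2π·3090/60 = 323.6 rad/s
For an in-line slider-crank, x = r cosθ + √(L² − r² sin²θ), so v = −rω sinθ·[1 + r cosθ/√(L² − r² sin²θ)].
With r = 0.0109 m, L = 0.0528 m, θ = 72.2°: √(L² − r² sin²θ) = 0.05177 m.
v = −0.0109·323.6·0.95213·[1 + 0.0109·0.30570/0.05177] = -3.5744 m/s.
|v| = 3.5744 m/s = 3574.4 mm/s.

3570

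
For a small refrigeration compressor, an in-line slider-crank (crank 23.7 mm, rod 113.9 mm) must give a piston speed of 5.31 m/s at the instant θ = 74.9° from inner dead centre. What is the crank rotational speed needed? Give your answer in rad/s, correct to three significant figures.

220

For an in-line slider-crank, |v_piston| = rω|sinθ|·[1 + r cosθ/√(L² − r² sin²θ)].
With r = 0.0237 m, L = 0.1139 m, θ = 74.9°: the bracketed kinematic factor |dx/dθ| = 0.024148 m.
ω = v/|dx/dθ| = 5.31/0.024148 = 219.9 rad/s.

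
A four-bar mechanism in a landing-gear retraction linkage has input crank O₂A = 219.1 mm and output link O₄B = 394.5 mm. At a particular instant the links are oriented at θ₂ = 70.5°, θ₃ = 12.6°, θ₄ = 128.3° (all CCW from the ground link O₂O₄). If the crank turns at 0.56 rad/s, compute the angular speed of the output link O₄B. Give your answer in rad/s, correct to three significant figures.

0.292

ω₂ = 0.56 rad/s
Differentiating the loop-closure r₂e^{iθ₂}+r₃e^{iθ₃}=r₁+r₄e^{iθ₄} gives r₂ω₂e^{iθ₂}+r₃ω₃e^{iθ₃}=r₄ω₄e^{iθ₄}.
Eliminating the other unknown: ω₄ = r₂ω₂ sin(θ₂−θ₃) / [r₄ sin(θ₄−θ₃)].
Numerator sine = +0.84712; denominator sine = +0.90108.
Result = 0.2191·0.56·(+0.84712) / (0.3945·(+0.90108)) = +0.29239 rad/s; magnitude 0.29239 rad/s.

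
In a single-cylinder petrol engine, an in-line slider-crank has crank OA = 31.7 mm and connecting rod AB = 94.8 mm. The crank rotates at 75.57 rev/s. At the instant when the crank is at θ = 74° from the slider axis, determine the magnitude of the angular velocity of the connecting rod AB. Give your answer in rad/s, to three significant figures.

46.2

ω = 474.8 rad/s (converted from 75.57 rev/s).
The rod makes angle φ with the slider axis where L sinφ = r sinθ; differentiating, L cosφ·φ̇ = r ω cosθ.
L cosφ = √(L² − r² sin²θ) = 0.089769 m.
|ω_rod| = r ω |cosθ| / √(L² − r² sin²θ) = 0.0317·474.8·0.27564/0.089769 = 46.217 rad/s.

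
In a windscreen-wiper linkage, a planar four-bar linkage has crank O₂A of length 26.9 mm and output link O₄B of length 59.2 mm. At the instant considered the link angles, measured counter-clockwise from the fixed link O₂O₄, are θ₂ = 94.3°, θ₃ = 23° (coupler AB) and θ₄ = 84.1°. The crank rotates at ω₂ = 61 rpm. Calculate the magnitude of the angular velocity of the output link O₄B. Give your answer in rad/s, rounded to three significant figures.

3.14

ω₂ = 6.388 rad/s (from 61 rpm).
Differentiating the loop-closure r₂e^{iθ₂}+r₃e^{iθ₃}=r₁+r₄e^{iθ₄} gives r₂ω₂e^{iθ₂}+r₃ω₃e^{iθ₃}=r₄ω₄e^{iθ₄}.
Eliminating the other unknown: ω₄ = r₂ω₂ sin(θ₂−θ₃) / [r₄ sin(θ₄−θ₃)].
Numerator sine = +0.94721; denominator sine = +0.87546.
Result = 0.0269·6.388·(+0.94721) / (0.0592·(+0.87546)) = +3.1405 rad/s; magnitude 3.1405 rad/s.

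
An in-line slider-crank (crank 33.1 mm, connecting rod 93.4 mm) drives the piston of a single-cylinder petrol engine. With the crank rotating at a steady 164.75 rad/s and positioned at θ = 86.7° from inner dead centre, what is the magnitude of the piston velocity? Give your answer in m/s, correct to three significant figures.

5.56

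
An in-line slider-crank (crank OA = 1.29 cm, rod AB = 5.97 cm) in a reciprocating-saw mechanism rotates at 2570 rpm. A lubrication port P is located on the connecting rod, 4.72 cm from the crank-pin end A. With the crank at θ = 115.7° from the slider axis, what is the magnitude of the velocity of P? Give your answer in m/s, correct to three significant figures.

2.91

ω = 269.1 rad/s.  Crank-pin speed |V_A| = rω = 3.4718 m/s, perpendicular to OA.
Rod angle: sinφ = −(r/L) sinθ ⇒ φ = -11.227°; ω_rod = −rω cosθ/√(L²−r²sin²θ) = +25.711 rad/s.
V_P = V_A + ω_rod × AP, with AP = 0.0472 m along the rod.
Components: V_Px = −rω sinθ − a·ω_rod·sinφ = -2.8921 m/s;  V_Py = rω cosθ + a·ω_rod·cosφ = -0.31524 m/s.
|V_P| = √(V_Px² + V_Py²) = 2.9092 m/s.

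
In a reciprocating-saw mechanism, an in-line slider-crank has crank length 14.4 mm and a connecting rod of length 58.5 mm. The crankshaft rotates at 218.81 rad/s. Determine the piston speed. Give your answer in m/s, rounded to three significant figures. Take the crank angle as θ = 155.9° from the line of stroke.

0.996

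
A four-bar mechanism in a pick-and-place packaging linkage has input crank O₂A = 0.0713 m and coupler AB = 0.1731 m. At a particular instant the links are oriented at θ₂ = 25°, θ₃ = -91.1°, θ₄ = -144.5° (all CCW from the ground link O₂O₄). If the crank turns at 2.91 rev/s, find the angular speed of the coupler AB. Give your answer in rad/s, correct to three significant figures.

ω₂ = 18.28 rad/s (from 2.91 rev/s).
Differentiating the loop-closure r₂e^{iθ₂}+r₃e^{iθ₃}=r₁+r₄e^{iθ₄} gives r₂ω₂e^{iθ₂}+r₃ω₃e^{iθ₃}=r₄ω₄e^{iθ₄}.
Eliminating the other unknown: ω₃ = r₂ω₂ sin(θ₄−θ₂) / [r₃ sin(θ₃−θ₄)].
Numerator sine = -0.18224; denominator sine = +0.80282.
Result = 0.0713·18.28·(-0.18224) / (0.1731·(+0.80282)) = -1.7095 rad/s; magnitude 1.7095 rad/s.

1.71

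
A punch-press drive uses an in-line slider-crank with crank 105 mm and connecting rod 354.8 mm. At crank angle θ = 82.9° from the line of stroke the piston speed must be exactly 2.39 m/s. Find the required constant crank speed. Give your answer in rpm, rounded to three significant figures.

For an in-line slider-crank, |v_piston| = rω|sinθ|·[1 + r cosθ/√(L² − r² sin²θ)].
With r = 0.105 m, L = 0.3548 m, θ = 82.9°: the bracketed kinematic factor |dx/dθ| = 0.10818 m.
ω = v/|dx/dθ| = 2.39/0.10818 = 22.092 rad/s.
N = 60ω/(2π) = 210.97 rpm.

211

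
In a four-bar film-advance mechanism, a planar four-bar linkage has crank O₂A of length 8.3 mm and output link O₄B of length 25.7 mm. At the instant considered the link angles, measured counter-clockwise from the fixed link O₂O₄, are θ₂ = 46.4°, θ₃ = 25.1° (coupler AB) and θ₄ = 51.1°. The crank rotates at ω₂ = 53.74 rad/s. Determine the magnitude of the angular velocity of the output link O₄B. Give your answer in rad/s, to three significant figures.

ω₂ = 53.74 rad/s
Differentiating the loop-closure r₂e^{iθ₂}+r₃e^{iθ₃}=r₁+r₄e^{iθ₄} gives r₂ω₂e^{iθ₂}+r₃ω₃e^{iθ₃}=r₄ω₄e^{iθ₄}.
Eliminating the other unknown: ω₄ = r₂ω₂ sin(θ₂−θ₃) / [r₄ sin(θ₄−θ₃)].
Numerator sine = +0.36325; denominator sine = +0.43837.
Result = 0.0083·53.74·(+0.36325) / (0.0257·(+0.43837)) = +14.382 rad/s; magnitude 14.382 rad/s.

14.4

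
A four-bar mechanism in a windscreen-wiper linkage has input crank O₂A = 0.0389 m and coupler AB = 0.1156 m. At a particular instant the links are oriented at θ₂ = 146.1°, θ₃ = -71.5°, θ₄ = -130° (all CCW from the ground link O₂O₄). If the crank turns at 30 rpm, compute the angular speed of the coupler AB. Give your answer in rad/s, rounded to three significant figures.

1.23

ω₂ = 3.142 rad/s (from 30 rpm).
Differentiating the loop-closure r₂e^{iθ₂}+r₃e^{iθ₃}=r₁+r₄e^{iθ₄} gives r₂ω₂e^{iθ₂}+r₃ω₃e^{iθ₃}=r₄ω₄e^{iθ₄}.
Eliminating the other unknown: ω₃ = r₂ω₂ sin(θ₄−θ₂) / [r₃ sin(θ₃−θ₄)].
Numerator sine = +0.99434; denominator sine = +0.85264.
Result = 0.0389·3.142·(+0.99434) / (0.1156·(+0.85264)) = +1.2328 rad/s; magnitude 1.2328 rad/s.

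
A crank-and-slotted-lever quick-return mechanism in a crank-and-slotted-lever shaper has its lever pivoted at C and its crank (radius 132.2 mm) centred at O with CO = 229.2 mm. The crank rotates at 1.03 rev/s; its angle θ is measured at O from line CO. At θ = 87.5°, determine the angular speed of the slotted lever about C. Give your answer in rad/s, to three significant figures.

1.67

ω = 6.472 rad/s (from 1.03 rev/s).
Crank pin A relative to C: A = (d + r cosθ, r sinθ); lever angle φ = atan2(r sinθ, d + r cosθ).
Differentiating tanφ: φ̇ = rω(d cosθ + r)/(d² + r² + 2dr cosθ).
d² + r² + 2dr cosθ = |CA|² = 0.0726528 m²;  d cosθ + r = +0.1422 m.
|ω_lever| = |0.1322·6.472·+0.1422| / 0.0726528 = 1.6745 rad/s.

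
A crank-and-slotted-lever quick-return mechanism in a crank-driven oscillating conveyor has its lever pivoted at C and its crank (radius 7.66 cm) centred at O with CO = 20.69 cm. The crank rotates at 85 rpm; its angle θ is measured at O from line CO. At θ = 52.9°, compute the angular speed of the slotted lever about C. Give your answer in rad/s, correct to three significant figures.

2.03

ω = 8.901 rad/s (from 85 rpm).
Crank pin A relative to C: A = (d + r cosθ, r sinθ); lever angle φ = atan2(r sinθ, d + r cosθ).
Differentiating tanφ: φ̇ = rω(d cosθ + r)/(d² + r² + 2dr cosθ).
d² + r² + 2dr cosθ = |CA|² = 0.0677951 m²;  d cosθ + r = +0.2014 m.
|ω_lever| = |0.0766·8.901·+0.2014| / 0.0677951 = 2.0256 rad/s.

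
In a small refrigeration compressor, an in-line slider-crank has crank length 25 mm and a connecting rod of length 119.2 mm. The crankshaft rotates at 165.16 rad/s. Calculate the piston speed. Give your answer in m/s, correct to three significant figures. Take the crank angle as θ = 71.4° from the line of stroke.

ω = 165.2 rad/s
For an in-line slider-crank, x = r cosθ + √(L² − r² sin²θ), so v = −rω sinθ·[1 + r cosθ/√(L² − r² sin²θ)].
With r = 0.025 m, L = 0.1192 m, θ = 71.4°: √(L² − r² sin²θ) = 0.11682 m.
v = −0.025·165.2·0.94777·[1 + 0.025·0.31896/0.11682] = -4.1805 m/s.
|v| = 4.1805 m/s.

4.18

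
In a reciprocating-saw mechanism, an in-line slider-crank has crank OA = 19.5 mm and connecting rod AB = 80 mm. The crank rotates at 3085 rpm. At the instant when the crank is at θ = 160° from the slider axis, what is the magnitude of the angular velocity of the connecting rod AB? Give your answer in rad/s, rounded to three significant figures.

74.3

ω = 323.1 rad/s (converted from 3085 rpm).
The rod makes angle φ with the slider axis where L sinφ = r sinθ; differentiating, L cosφ·φ̇ = r ω cosθ.
L cosφ = √(L² − r² sin²θ) = 0.079722 m.
|ω_rod| = r ω |cosθ| / √(L² − r² sin²θ) = 0.0195·323.1·0.93969/0.079722 = 74.256 rad/s.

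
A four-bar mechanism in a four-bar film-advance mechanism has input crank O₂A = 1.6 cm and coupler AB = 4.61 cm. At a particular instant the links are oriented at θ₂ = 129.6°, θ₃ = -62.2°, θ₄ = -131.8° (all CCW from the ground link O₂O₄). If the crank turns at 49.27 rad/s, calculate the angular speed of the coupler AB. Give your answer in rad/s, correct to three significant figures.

18.0

ω₂ = 49.27 rad/s
Differentiating the loop-closure r₂e^{iθ₂}+r₃e^{iθ₃}=r₁+r₄e^{iθ₄} gives r₂ω₂e^{iθ₂}+r₃ω₃e^{iθ₃}=r₄ω₄e^{iθ₄}.
Eliminating the other unknown: ω₃ = r₂ω₂ sin(θ₄−θ₂) / [r₃ sin(θ₃−θ₄)].
Numerator sine = +0.98876; denominator sine = +0.93728.
Result = 0.016·49.27·(+0.98876) / (0.0461·(+0.93728)) = +18.039 rad/s; magnitude 18.039 rad/s.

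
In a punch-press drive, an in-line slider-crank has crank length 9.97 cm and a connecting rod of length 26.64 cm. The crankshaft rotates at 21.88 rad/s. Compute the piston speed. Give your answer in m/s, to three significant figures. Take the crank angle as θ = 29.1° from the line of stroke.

ω = 21.88 rad/s
For an in-line slider-crank, x = r cosθ + √(L² − r² sin²θ), so v = −rω sinθ·[1 + r cosθ/√(L² − r² sin²θ)].
With r = 0.0997 m, L = 0.2664 m, θ = 29.1°: √(L² − r² sin²θ) = 0.26195 m.
v = −0.0997·21.88·0.48634·[1 + 0.0997·0.87377/0.26195] = -1.4137 m/s.
|v| = 1.4137 m/s.

1.41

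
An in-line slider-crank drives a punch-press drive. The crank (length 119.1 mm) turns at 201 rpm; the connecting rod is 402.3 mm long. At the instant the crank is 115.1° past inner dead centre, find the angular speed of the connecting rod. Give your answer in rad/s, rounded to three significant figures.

ω = 21.05 rad/s (converted from 201 rpm).
The rod makes angle φ with the slider axis where L sinφ = r sinθ; differentiating, L cosφ·φ̇ = r ω cosθ.
L cosφ = √(L² − r² sin²θ) = 0.38757 m.
|ω_rod| = r ω |cosθ| / √(L² − r² sin²θ) = 0.1191·21.05·0.42420/0.38757 = 2.7438 rad/s.

2.74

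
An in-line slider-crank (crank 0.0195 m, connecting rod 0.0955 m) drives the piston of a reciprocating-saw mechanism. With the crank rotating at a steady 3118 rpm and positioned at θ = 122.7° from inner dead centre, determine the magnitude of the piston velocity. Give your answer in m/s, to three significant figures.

ω = 2π·3118/60 = 326.5 rad/s
For an in-line slider-crank, x = r cosθ + √(L² − r² sin²θ), so v = −rω sinθ·[1 + r cosθ/√(L² − r² sin²θ)].
With r = 0.0195 m, L = 0.0955 m, θ = 122.7°: √(L² − r² sin²θ) = 0.09408 m.
v = −0.0195·326.5·0.84151·[1 + 0.0195·-0.54024/0.09408] = -4.758 m/s.
|v| = 4.758 m/s.

4.76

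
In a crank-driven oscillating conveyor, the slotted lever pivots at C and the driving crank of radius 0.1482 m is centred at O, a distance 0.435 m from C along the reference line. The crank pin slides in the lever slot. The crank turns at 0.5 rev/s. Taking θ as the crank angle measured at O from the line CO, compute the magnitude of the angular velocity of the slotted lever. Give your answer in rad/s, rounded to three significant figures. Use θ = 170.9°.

1.56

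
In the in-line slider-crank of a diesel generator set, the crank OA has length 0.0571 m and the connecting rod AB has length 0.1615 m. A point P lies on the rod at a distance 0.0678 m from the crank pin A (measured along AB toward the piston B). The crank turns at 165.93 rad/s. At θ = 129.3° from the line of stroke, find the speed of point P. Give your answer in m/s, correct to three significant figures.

7.48

ω = 165.9 rad/s.  Crank-pin speed |V_A| = rω = 9.4746 m/s, perpendicular to OA.
Rod angle: sinφ = −(r/L) sinθ ⇒ φ = -15.879°; ω_rod = −rω cosθ/√(L²−r²sin²θ) = +38.632 rad/s.
V_P = V_A + ω_rod × AP, with AP = 0.0678 m along the rod.
Components: V_Px = −rω sinθ − a·ω_rod·sinφ = -6.6152 m/s;  V_Py = rω cosθ + a·ω_rod·cosφ = -3.4817 m/s.
|V_P| = √(V_Px² + V_Py²) = 7.4755 m/s.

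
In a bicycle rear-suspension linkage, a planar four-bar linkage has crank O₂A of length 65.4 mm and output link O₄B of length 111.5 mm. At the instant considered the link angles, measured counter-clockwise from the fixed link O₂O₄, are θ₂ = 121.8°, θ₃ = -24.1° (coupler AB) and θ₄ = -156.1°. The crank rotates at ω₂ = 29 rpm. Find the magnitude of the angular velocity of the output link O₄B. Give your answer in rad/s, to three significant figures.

1.34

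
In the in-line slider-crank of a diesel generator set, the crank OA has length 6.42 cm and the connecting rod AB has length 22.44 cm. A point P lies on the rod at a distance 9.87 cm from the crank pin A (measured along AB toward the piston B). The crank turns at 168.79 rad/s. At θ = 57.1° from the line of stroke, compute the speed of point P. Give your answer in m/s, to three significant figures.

10.3

ω = 168.8 rad/s.  Crank-pin speed |V_A| = rω = 10.836 m/s, perpendicular to OA.
Rod angle: sinφ = −(r/L) sinθ ⇒ φ = -13.899°; ω_rod = −rω cosθ/√(L²−r²sin²θ) = -27.021 rad/s.
V_P = V_A + ω_rod × AP, with AP = 0.0987 m along the rod.
Components: V_Px = −rω sinθ − a·ω_rod·sinφ = -9.739 m/s;  V_Py = rω cosθ + a·ω_rod·cosφ = +3.2971 m/s.
|V_P| = √(V_Px² + V_Py²) = 10.282 m/s.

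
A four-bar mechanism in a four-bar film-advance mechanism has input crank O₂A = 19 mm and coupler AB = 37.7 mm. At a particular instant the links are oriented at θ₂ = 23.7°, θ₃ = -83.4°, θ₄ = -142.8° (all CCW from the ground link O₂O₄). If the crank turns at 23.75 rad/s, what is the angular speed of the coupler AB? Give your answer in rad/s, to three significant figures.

3.25

ω₂ = 23.75 rad/s
Differentiating the loop-closure r₂e^{iθ₂}+r₃e^{iθ₃}=r₁+r₄e^{iθ₄} gives r₂ω₂e^{iθ₂}+r₃ω₃e^{iθ₃}=r₄ω₄e^{iθ₄}.
Eliminating the other unknown: ω₃ = r₂ω₂ sin(θ₄−θ₂) / [r₃ sin(θ₃−θ₄)].
Numerator sine = -0.23345; denominator sine = +0.86074.
Result = 0.019·23.75·(-0.23345) / (0.0377·(+0.86074)) = -3.2463 rad/s; magnitude 3.2463 rad/s.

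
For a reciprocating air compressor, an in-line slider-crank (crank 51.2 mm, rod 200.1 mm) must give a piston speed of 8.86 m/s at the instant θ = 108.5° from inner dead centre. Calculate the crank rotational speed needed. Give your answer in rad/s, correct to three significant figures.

For an in-line slider-crank, |v_piston| = rω|sinθ|·[1 + r cosθ/√(L² − r² sin²θ)].
With r = 0.0512 m, L = 0.2001 m, θ = 108.5°: the bracketed kinematic factor |dx/dθ| = 0.044491 m.
ω = v/|dx/dθ| = 8.86/0.044491 = 199.14 rad/s.

199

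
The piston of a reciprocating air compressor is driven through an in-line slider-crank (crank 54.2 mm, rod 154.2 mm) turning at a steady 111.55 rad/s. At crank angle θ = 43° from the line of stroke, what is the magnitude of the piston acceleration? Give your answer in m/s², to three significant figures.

ω = 111.5 rad/s
x(θ) = r cosθ + √(L² − r² sin²θ); with ω constant, a = ω²·d²x/dθ².
d²x/dθ² = −r cosθ − r²(cos2θ)/√u − r⁴ sin²2θ/(4u^{3/2}),  u = L² − r² sin²θ = 0.0224113 m².
Substituting r = 0.0542 m, L = 0.1542 m, θ = 43°: d²x/dθ² = -0.041648 m.
a = ω²·d²x/dθ² = (111.5)²·(-0.041648) = -518.24 m/s²;  |a| = 518.24 m/s².

518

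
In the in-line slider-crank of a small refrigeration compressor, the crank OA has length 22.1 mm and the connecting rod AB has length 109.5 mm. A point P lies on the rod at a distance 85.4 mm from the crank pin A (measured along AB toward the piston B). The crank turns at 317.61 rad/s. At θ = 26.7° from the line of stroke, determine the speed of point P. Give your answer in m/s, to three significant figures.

ω = 317.6 rad/s.  Crank-pin speed |V_A| = rω = 7.0192 m/s, perpendicular to OA.
Rod angle: sinφ = −(r/L) sinθ ⇒ φ = -5.203°; ω_rod = −rω cosθ/√(L²−r²sin²θ) = -57.504 rad/s.
V_P = V_A + ω_rod × AP, with AP = 0.0854 m along the rod.
Components: V_Px = −rω sinθ − a·ω_rod·sinφ = -3.5992 m/s;  V_Py = rω cosθ + a·ω_rod·cosφ = +1.3801 m/s.
|V_P| = √(V_Px² + V_Py²) = 3.8547 m/s.

3.85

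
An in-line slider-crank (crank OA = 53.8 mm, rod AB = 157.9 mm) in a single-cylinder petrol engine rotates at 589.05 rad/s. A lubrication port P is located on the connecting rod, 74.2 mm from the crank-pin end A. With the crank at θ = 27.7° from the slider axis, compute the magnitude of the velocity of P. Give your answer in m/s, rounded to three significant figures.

ω = 589 rad/s.  Crank-pin speed |V_A| = rω = 31.691 m/s, perpendicular to OA.
Rod angle: sinφ = −(r/L) sinθ ⇒ φ = -9.113°; ω_rod = −rω cosθ/√(L²−r²sin²θ) = -179.97 rad/s.
V_P = V_A + ω_rod × AP, with AP = 0.0742 m along the rod.
Components: V_Px = −rω sinθ − a·ω_rod·sinφ = -16.846 m/s;  V_Py = rω cosθ + a·ω_rod·cosφ = +14.874 m/s.
|V_P| = √(V_Px² + V_Py²) = 22.473 m/s.

22.5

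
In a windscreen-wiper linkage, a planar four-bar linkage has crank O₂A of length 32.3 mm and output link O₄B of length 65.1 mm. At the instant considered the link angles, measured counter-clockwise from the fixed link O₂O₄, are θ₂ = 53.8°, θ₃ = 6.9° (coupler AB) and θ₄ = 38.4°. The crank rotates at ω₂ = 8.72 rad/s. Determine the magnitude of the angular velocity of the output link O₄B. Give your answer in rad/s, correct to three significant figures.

6.05

ω₂ = 8.72 rad/s
Differentiating the loop-closure r₂e^{iθ₂}+r₃e^{iθ₃}=r₁+r₄e^{iθ₄} gives r₂ω₂e^{iθ₂}+r₃ω₃e^{iθ₃}=r₄ω₄e^{iθ₄}.
Eliminating the other unknown: ω₄ = r₂ω₂ sin(θ₂−θ₃) / [r₄ sin(θ₄−θ₃)].
Numerator sine = +0.73016; denominator sine = +0.52250.
Result = 0.0323·8.72·(+0.73016) / (0.0651·(+0.52250)) = +6.0461 rad/s; magnitude 6.0461 rad/s.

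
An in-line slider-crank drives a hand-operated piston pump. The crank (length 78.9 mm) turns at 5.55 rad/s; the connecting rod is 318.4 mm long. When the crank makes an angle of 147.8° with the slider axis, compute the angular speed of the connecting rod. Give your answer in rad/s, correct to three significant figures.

ω = 5.55 rad/s
The rod makes angle φ with the slider axis where L sinφ = r sinθ; differentiating, L cosφ·φ̇ = r ω cosθ.
L cosφ = √(L² − r² sin²θ) = 0.31561 m.
|ω_rod| = r ω |cosθ| / √(L² − r² sin²θ) = 0.0789·5.55·0.84619/0.31561 = 1.174 rad/s.

1.17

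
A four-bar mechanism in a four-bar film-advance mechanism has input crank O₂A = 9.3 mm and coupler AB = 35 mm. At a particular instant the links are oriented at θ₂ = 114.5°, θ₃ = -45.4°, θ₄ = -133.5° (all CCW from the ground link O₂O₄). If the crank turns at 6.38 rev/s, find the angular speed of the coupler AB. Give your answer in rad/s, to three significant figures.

ω₂ = 40.09 rad/s (from 6.38 rev/s).
Differentiating the loop-closure r₂e^{iθ₂}+r₃e^{iθ₃}=r₁+r₄e^{iθ₄} gives r₂ω₂e^{iθ₂}+r₃ω₃e^{iθ₃}=r₄ω₄e^{iθ₄}.
Eliminating the other unknown: ω₃ = r₂ω₂ sin(θ₄−θ₂) / [r₃ sin(θ₃−θ₄)].
Numerator sine = +0.92718; denominator sine = +0.99945.
Result = 0.0093·40.09·(+0.92718) / (0.035·(+0.99945)) = +9.8814 rad/s; magnitude 9.8814 rad/s.

9.88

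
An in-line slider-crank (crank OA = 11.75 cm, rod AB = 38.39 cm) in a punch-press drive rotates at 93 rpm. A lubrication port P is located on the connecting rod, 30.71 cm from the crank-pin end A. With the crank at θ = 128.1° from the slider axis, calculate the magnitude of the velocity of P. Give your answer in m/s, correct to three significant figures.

ω = 9.739 rad/s.  Crank-pin speed |V_A| = rω = 1.1443 m/s, perpendicular to OA.
Rod angle: sinφ = −(r/L) sinθ ⇒ φ = -13.937°; ω_rod = −rω cosθ/√(L²−r²sin²θ) = +1.895 rad/s.
V_P = V_A + ω_rod × AP, with AP = 0.3071 m along the rod.
Components: V_Px = −rω sinθ − a·ω_rod·sinφ = -0.76034 m/s;  V_Py = rω cosθ + a·ω_rod·cosφ = -0.14125 m/s.
|V_P| = √(V_Px² + V_Py²) = 0.77335 m/s.

0.773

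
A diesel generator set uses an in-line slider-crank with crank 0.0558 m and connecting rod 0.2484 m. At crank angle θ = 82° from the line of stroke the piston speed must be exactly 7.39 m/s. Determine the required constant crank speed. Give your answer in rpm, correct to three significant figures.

1240

For an in-line slider-crank, |v_piston| = rω|sinθ|·[1 + r cosθ/√(L² − r² sin²θ)].
With r = 0.0558 m, L = 0.2484 m, θ = 82°: the bracketed kinematic factor |dx/dθ| = 0.057029 m.
ω = v/|dx/dθ| = 7.39/0.057029 = 129.58 rad/s.
N = 60ω/(2π) = 1237.4 rpm.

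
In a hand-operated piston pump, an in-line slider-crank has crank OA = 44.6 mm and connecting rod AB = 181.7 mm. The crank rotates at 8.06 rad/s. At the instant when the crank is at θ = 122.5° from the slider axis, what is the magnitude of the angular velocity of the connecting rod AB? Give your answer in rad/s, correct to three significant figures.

1.09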